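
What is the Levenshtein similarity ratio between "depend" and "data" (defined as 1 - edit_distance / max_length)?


Word 1: "depend" (length 6)
Word 2: "data" (length 4)
One optimal edit sequence:
  1. keep 'd'
  2. delete 'e'  (+1)
  3. delete 'p'  (+1)
  4. substitute 'e' -> 'a'  (+1)
  5. substitute 'n' -> 't'  (+1)
  6. substitute 'd' -> 'a'  (+1)
Edit distance = 5
Max length = max(6, 4) = 6
Similarity = 1 - 5/6
= 0.1667


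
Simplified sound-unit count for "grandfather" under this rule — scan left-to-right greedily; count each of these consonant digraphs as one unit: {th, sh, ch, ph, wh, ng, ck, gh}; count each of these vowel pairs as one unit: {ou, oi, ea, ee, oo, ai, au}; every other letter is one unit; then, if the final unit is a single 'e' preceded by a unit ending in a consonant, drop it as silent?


Word: "grandfather" (11 letters)
Left-to-right scan:
  [1] 'g' (letter)
  [2] 'r' (letter)
  [3] 'a' (letter)
  [4] 'n' (letter)
  [5] 'd' (letter)
  [6] 'f' (letter)
  [7] 'a' (letter)
  [8] 'th' (digraph)
  [9] 'e' (letter)
  [10] 'r' (letter)
Units from scan: 10
Sound units = 10 units


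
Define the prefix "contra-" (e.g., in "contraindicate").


Prefix: contra-
Example: contraindicate = contra- + indicate
Meaning = against


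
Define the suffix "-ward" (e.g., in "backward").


Suffix: -ward
As in: backward -> back + -ward
Meaning = in the direction of


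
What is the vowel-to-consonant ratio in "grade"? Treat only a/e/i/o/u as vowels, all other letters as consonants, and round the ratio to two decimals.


Word: "grade"
Vowels (a,e,i,o,u): 2
Consonants: 3
Ratio = 2/3
= 0.67


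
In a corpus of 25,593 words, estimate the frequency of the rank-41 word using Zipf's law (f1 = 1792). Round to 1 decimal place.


Zipf's law: f(r) = f(1) / r
f(1) = 1792
f(41) = 1792 / 41
= 43.7 occurrences


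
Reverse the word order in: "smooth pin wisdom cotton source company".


Original: "smooth pin wisdom cotton source company"
Words (1..n): smooth | pin | wisdom | cotton | source | company
Reversed (n..1): company | source | cotton | wisdom | pin | smooth
Result = "company source cotton wisdom pin smooth"


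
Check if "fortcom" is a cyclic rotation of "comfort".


Word: "comfort", Candidate: "fortcom"
Method: check if candidate is substring of word+word
"comfortcomfort" contains "fortcom"? Yes
Is rotation = Yes


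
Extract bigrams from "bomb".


Word: "bomb" (length 4)
Number of bigrams = 4 - 2 + 1 = 3
  Position 0: "bo"
  Position 1: "om"
  Position 2: "mb"
Bigrams = "bo", "om", "mb"


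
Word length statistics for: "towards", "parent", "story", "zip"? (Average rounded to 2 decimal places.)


Lengths: "towards"=7, "parent"=6, "story"=5, "zip"=3
Sum = 21, Count = 4
Average = 21/4 = 5.25
= avg=5.25, min=3, max=7


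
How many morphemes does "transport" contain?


Word: "transport"
Morphemes: trans- + port
Each morpheme carries meaning
= 2 morphemes


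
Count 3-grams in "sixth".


Word: "sixth" (length 5)
Number of 3-grams = length - 3 + 1 = 5 - 3 + 1
= 3


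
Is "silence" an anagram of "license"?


Word 1: "license" → sorted: ceeilns
Word 2: "silence" → sorted: ceeilns
Same letters? ceeilns == ceeilns
Anagram = Yes


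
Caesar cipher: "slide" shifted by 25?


Word: "slide"
Shift: 25
Each letter → (letter + shift) mod 26:
  's' (18) + 25 = 17 → 'r'
  'l' (11) + 25 = 10 → 'k'
  'i' (8) + 25 = 7 → 'h'
  'd' (3) + 25 = 2 → 'c'
  'e' (4) + 25 = 3 → 'd'
Result = "rkhcd"


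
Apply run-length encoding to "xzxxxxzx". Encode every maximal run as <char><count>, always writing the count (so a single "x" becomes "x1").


String: "xzxxxxzx"
Scanning for consecutive runs:
  'x' x 1
  'z' x 1
  'x' x 4
  'z' x 1
  'x' x 1
RLE = "x1z1x4z1x1"


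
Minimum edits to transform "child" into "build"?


Word 1: "child" (length 5)
Word 2: "build" (length 5)
One optimal edit sequence (insert/delete/substitute each cost 1):
  1. substitute 'c' -> 'b'  (+1)
  2. substitute 'h' -> 'u'  (+1)
  3. keep 'i'
  4. keep 'l'
  5. keep 'd'
Total edit operations: 2
Edit distance = 2


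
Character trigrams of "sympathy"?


Word: "sympathy" (length 8)
Number of trigrams = 8 - 3 + 1 = 6
  Position 0: "sym"
  Position 1: "ymp"
  Position 2: "mpa"
  Position 3: "pat"
  Position 4: "ath"
  Position 5: "thy"
Trigrams = "sym", "ymp", "mpa", "pat", "ath", "thy"


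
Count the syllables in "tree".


Word: "tree"
Syllable breakdown: tree
Counting: 1 part
= 1 syllable


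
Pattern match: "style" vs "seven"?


Pattern of "style": [0, 1, 2, 3, 4]
Pattern of "seven": [0, 1, 2, 1, 3]
Patterns do not match
Same pattern = No


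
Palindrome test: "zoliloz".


Word: "zoliloz"
Reversed: "zoliloz"
Forward == Backward? zoliloz == zoliloz
Palindrome = Yes


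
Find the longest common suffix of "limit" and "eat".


Word 1: "limit"
Word 2: "eat"
Comparing from end:
  Pos -1: 't' == 't'
  Pos -2: 'i' != 'a' (stop)
LCS = "t" (length 1)


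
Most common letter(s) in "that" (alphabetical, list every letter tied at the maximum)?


Word: "that"
Letter counts:
  'a': 1
  'h': 1
  't': 2
Maximum count = 2
Most frequent = 't' (2 times each)


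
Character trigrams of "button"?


Word: "button" (length 6)
Number of trigrams = 6 - 3 + 1 = 4
  Position 0: "but"
  Position 1: "utt"
  Position 2: "tto"
  Position 3: "ton"
Trigrams = "but", "utt", "tto", "ton"


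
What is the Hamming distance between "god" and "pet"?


Comparing character by character (same length = 3):
  Pos 0: 'g' vs 'p' !=
  Pos 1: 'o' vs 'e' !=
  Pos 2: 'd' vs 't' !=
Hamming distance = 3


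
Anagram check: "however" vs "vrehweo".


Word 1: "however" → sorted: eehorvw
Word 2: "vrehweo" → sorted: eehorvw
Same letters? eehorvw == eehorvw
Anagram = Yes


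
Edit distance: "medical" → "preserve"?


Word 1: "medical" (length 7)
Word 2: "preserve" (length 8)
One optimal edit sequence (insert/delete/substitute each cost 1):
  1. insert 'p'  (+1)
  2. substitute 'm' -> 'r'  (+1)
  3. keep 'e'
  4. substitute 'd' -> 's'  (+1)
  5. substitute 'i' -> 'e'  (+1)
  6. substitute 'c' -> 'r'  (+1)
  7. substitute 'a' -> 'v'  (+1)
  8. substitute 'l' -> 'e'  (+1)
Total edit operations: 7
Edit distance = 7


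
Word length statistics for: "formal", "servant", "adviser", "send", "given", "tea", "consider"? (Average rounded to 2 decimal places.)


Lengths: "formal"=6, "servant"=7, "adviser"=7, "send"=4, "given"=5, "tea"=3, "consider"=8
Sum = 40, Count = 7
Average = 40/7 = 5.71
= avg=5.71, min=3, max=8


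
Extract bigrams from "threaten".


Word: "threaten" (length 8)
Number of bigrams = 8 - 2 + 1 = 7
  Position 0: "th"
  Position 1: "hr"
  Position 2: "re"
  Position 3: "ea"
  Position 4: "at"
  Position 5: "te"
  Position 6: "en"
Bigrams = "th", "hr", "re", "ea", "at", "te", "en"


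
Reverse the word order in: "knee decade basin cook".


Original: "knee decade basin cook"
Words (1..n): knee | decade | basin | cook
Reversed (n..1): cook | basin | decade | knee
Result = "cook basin decade knee"


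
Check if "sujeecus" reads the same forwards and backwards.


Word: "sujeecus"
Reversed: "suceejus"
Forward == Backward? sujeecus != suceejus
Palindrome = No


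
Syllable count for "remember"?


Word: "remember"
Syllable breakdown: re / mem / ber
Counting: 3 parts
= 3 syllables


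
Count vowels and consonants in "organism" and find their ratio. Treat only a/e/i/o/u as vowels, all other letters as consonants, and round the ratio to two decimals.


Word: "organism"
Vowels (a,e,i,o,u): 3
Consonants: 5
Ratio = 3/5
= 0.60


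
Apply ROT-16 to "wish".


Word: "wish"
Shift: 16
Each letter → (letter + shift) mod 26:
  'w' (22) + 16 = 12 → 'm'
  'i' (8) + 16 = 24 → 'y'
  's' (18) + 16 = 8 → 'i'
  'h' (7) + 16 = 23 → 'x'
Result = "myix"


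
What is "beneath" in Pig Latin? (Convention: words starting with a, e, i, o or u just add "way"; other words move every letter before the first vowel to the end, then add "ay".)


Word: "beneath"
Starts with consonant(s) → move to end, add 'ay'
Consonant cluster: "b"
Pig Latin = "eneathbay"


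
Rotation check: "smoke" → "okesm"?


Word: "smoke", Candidate: "okesm"
Method: check if candidate is substring of word+word
"smokesmoke" contains "okesm"? Yes
Is rotation = Yes


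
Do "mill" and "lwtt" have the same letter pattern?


Pattern of "mill": [0, 1, 2, 2]
Pattern of "lwtt": [0, 1, 2, 2]
Patterns match
Same pattern = Yes


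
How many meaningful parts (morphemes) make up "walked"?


Word: "walked"
Morphemes: walk | -ed
Each morpheme carries meaning
= 2 morphemes


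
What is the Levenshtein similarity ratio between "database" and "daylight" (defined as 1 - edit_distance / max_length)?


Word 1: "database" (length 8)
Word 2: "daylight" (length 8)
One optimal edit sequence:
  1. keep 'd'
  2. keep 'a'
  3. substitute 't' -> 'y'  (+1)
  4. substitute 'a' -> 'l'  (+1)
  5. substitute 'b' -> 'i'  (+1)
  6. substitute 'a' -> 'g'  (+1)
  7. substitute 's' -> 'h'  (+1)
  8. substitute 'e' -> 't'  (+1)
Edit distance = 6
Max length = max(8, 8) = 8
Similarity = 1 - 6/8
= 0.2500


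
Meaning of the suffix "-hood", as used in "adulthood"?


Suffix: -hood
Example: adulthood = adult + -hood
Meaning = state / condition


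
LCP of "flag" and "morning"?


Word 1: "flag"
Word 2: "morning"
Comparing from start:
  Pos 0: 'f' != 'm' (stop)
LCP = "" (length 0)


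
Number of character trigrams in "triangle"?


Word: "triangle" (length 8)
Number of 3-grams = length - 3 + 1 = 8 - 3 + 1
= 6


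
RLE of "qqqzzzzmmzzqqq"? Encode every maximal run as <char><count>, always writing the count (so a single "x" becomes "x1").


String: "qqqzzzzmmzzqqq"
Scanning for consecutive runs:
  'q' x 3
  'z' x 4
  'm' x 2
  'z' x 2
  'q' x 3
RLE = "q3z4m2z2q3"


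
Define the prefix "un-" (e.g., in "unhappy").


Prefix: un-
As in: unhappy -> un- + happy
Meaning = not / reverse


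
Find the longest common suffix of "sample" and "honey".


Word 1: "sample"
Word 2: "honey"
Comparing from end:
  Pos -1: 'e' != 'y' (stop)
LCS = "" (length 0)


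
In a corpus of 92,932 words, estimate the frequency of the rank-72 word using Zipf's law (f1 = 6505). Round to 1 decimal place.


Zipf's law: f(r) = f(1) / r
f(1) = 6505
f(72) = 6505 / 72
= 90.3 occurrences


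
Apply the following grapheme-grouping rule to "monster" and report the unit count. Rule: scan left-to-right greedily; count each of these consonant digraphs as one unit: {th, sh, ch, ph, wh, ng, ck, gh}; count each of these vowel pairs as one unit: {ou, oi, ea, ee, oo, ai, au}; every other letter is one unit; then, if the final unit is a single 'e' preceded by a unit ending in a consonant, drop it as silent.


Word: "monster" (7 letters)
Left-to-right scan:
  1. 'm' (letter)
  2. 'o' (letter)
  3. 'n' (letter)
  4. 's' (letter)
  5. 't' (letter)
  6. 'e' (letter)
  7. 'r' (letter)
Units from scan: 7
Sound units = 7 units


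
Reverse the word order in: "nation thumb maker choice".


Original: "nation thumb maker choice"
Words (1..n): nation | thumb | maker | choice
Reversed (n..1): choice | maker | thumb | nation
Result = "choice maker thumb nation"


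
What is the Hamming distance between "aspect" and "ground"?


Comparing character by character (same length = 6):
  Pos 0: 'a' vs 'g' !=
  Pos 1: 's' vs 'r' !=
  Pos 2: 'p' vs 'o' !=
  Pos 3: 'e' vs 'u' !=
  Pos 4: 'c' vs 'n' !=
  Pos 5: 't' vs 'd' !=
Hamming distance = 6


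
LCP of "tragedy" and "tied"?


Word 1: "tragedy"
Word 2: "tied"
Comparing from start:
  Pos 0: 't' == 't'
  Pos 1: 'r' != 'i' (stop)
LCP = "t" (length 1)


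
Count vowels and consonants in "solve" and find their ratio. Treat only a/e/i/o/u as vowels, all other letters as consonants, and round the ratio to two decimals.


Word: "solve"
Vowels (a,e,i,o,u): 2
Consonants: 3
Ratio = 2/3
= 0.67


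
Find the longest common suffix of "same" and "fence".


Word 1: "same"
Word 2: "fence"
Comparing from end:
  Pos -1: 'e' == 'e'
  Pos -2: 'm' != 'c' (stop)
LCS = "e" (length 1)


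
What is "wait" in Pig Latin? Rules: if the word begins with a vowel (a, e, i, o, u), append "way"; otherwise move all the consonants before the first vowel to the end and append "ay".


Word: "wait"
Starts with consonant(s) → move to end, add 'ay'
Consonant cluster: "w"
Pig Latin = "aitway"


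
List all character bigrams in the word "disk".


Word: "disk" (length 4)
Number of bigrams = 4 - 2 + 1 = 3
  Position 0: "di"
  Position 1: "is"
  Position 2: "sk"
Bigrams = "di", "is", "sk"


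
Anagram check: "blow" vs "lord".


Word 1: "blow" → sorted: blow
Word 2: "lord" → sorted: dlor
Same letters? blow != dlor
Anagram = No


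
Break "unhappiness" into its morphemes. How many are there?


Word: "unhappiness"
Morphemes: un- + happi + -ness
Each morpheme carries meaning
= 3 morphemes


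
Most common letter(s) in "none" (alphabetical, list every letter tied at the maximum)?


Word: "none"
Letter counts:
  'e': 1
  'n': 2
  'o': 1
Maximum count = 2
Most frequent = 'n' (2 times each)


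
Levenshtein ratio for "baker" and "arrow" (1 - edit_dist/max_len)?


Word 1: "baker" (length 5)
Word 2: "arrow" (length 5)
One optimal edit sequence:
  1. substitute 'b' -> 'a'  (+1)
  2. substitute 'a' -> 'r'  (+1)
  3. substitute 'k' -> 'r'  (+1)
  4. substitute 'e' -> 'o'  (+1)
  5. substitute 'r' -> 'w'  (+1)
Edit distance = 5
Max length = max(5, 5) = 5
Similarity = 1 - 5/5
= 0.0000


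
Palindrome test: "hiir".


Word: "hiir"
Reversed: "riih"
Forward == Backward? hiir != riih
Palindrome = No


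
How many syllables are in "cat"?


Word: "cat"
Syllable breakdown: cat
Counting: 1 part
= 1 syllable


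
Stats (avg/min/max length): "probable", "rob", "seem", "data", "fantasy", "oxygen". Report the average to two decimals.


Lengths: "probable"=8, "rob"=3, "seem"=4, "data"=4, "fantasy"=7, "oxygen"=6
Sum = 32, Count = 6
Average = 32/6 = 5.33
= avg=5.33, min=3, max=8


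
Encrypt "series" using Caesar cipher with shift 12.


Word: "series"
Shift: 12
Each letter → (letter + shift) mod 26:
  's' (18) + 12 = 4 → 'e'
  'e' (4) + 12 = 16 → 'q'
  'r' (17) + 12 = 3 → 'd'
  'i' (8) + 12 = 20 → 'u'
  'e' (4) + 12 = 16 → 'q'
  's' (18) + 12 = 4 → 'e'
Result = "eqduqe"


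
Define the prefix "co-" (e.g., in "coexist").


Prefix: co-
Example: coexist = co- + exist
Meaning = together


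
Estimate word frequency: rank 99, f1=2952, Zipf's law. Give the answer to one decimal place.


Zipf's law: f(r) = f(1) / r
f(1) = 2952
f(99) = 2952 / 99
= 29.8 occurrences


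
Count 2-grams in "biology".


Word: "biology" (length 7)
Number of 2-grams = length - 2 + 1 = 7 - 2 + 1
= 6


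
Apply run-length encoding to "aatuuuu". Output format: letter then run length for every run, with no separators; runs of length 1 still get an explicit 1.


String: "aatuuuu"
Scanning for consecutive runs:
  'a' x 2
  't' x 1
  'u' x 4
RLE = "a2t1u4"


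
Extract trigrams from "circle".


Word: "circle" (length 6)
Number of trigrams = 6 - 3 + 1 = 4
  Position 0: "cir"
  Position 1: "irc"
  Position 2: "rcl"
  Position 3: "cle"
Trigrams = "cir", "irc", "rcl", "cle"


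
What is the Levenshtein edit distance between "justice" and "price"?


Word 1: "justice" (length 7)
Word 2: "price" (length 5)
One optimal edit sequence (insert/delete/substitute each cost 1):
  1. delete 'j'  (+1)
  2. delete 'u'  (+1)
  3. substitute 's' -> 'p'  (+1)
  4. substitute 't' -> 'r'  (+1)
  5. keep 'i'
  6. keep 'c'
  7. keep 'e'
Total edit operations: 4
Edit distance = 4


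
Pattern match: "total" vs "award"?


Pattern of "total": [0, 1, 0, 2, 3]
Pattern of "award": [0, 1, 0, 2, 3]
Patterns match
Same pattern = Yes


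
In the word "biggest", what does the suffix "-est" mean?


Suffix: -est
Example: biggest = big + -est, with a spelling change
Meaning = most


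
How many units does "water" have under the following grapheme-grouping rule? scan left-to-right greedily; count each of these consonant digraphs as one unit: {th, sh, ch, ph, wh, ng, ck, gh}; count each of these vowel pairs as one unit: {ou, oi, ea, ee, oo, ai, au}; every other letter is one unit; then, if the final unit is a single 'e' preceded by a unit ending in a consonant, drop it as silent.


Word: "water" (5 letters)
Left-to-right scan:
  (1) 'w' (letter)
  (2) 'a' (letter)
  (3) 't' (letter)
  (4) 'e' (letter)
  (5) 'r' (letter)
Units from scan: 5
Sound units = 5 units


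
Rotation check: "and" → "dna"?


Word: "and", Candidate: "dna"
Method: check if candidate is substring of word+word
"andand" contains "dna"? No
Is rotation = No


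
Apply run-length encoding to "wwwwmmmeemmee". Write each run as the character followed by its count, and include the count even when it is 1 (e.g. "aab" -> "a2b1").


String: "wwwwmmmeemmee"
Scanning for consecutive runs:
  'w' x 4
  'm' x 3
  'e' x 2
  'm' x 2
  'e' x 2
RLE = "w4m3e2m2e2"


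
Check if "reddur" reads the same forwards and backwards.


Word: "reddur"
Reversed: "rudder"
Forward == Backward? reddur != rudder
Palindrome = No


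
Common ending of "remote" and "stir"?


Word 1: "remote"
Word 2: "stir"
Comparing from end:
  Pos -1: 'e' != 'r' (stop)
LCS = "" (length 0)


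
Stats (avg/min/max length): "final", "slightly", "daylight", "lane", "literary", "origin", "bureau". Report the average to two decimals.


Lengths: "final"=5, "slightly"=8, "daylight"=8, "lane"=4, "literary"=8, "origin"=6, "bureau"=6
Sum = 45, Count = 7
Average = 45/7 = 6.43
= avg=6.43, min=4, max=8


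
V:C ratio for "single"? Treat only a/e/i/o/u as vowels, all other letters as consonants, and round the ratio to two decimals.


Word: "single"
Vowels (a,e,i,o,u): 2
Consonants: 4
Ratio = 2/4
= 0.50


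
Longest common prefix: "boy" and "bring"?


Word 1: "boy"
Word 2: "bring"
Comparing from start:
  Pos 0: 'b' == 'b'
  Pos 1: 'o' != 'r' (stop)
LCP = "b" (length 1)


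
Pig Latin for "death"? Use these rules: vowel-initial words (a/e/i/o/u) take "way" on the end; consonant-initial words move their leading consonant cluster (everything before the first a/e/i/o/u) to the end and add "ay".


Word: "death"
Starts with consonant(s) → move to end, add 'ay'
Consonant cluster: "d"
Pig Latin = "eathday"


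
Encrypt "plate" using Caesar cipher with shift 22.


Word: "plate"
Shift: 22
Each letter → (letter + shift) mod 26:
  'p' (15) + 22 = 11 → 'l'
  'l' (11) + 22 = 7 → 'h'
  'a' (0) + 22 = 22 → 'w'
  't' (19) + 22 = 15 → 'p'
  'e' (4) + 22 = 0 → 'a'
Result = "lhwpa"


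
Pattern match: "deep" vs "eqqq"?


Pattern of "deep": [0, 1, 1, 2]
Pattern of "eqqq": [0, 1, 1, 1]
Patterns do not match
Same pattern = No


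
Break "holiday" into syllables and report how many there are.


Word: "holiday"
Syllable breakdown: hol-i-day
Counting: 3 parts
= 3 syllables


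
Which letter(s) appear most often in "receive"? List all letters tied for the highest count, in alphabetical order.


Word: "receive"
Letter counts:
  'c': 1
  'e': 3
  'i': 1
  'r': 1
  'v': 1
Maximum count = 3
Most frequent = 'e' (3 times each)


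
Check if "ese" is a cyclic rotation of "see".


Word: "see", Candidate: "ese"
Method: check if candidate is substring of word+word
"seesee" contains "ese"? Yes
Is rotation = Yes


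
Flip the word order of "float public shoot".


Original: "float public shoot"
Words (1..n): float | public | shoot
Reversed (n..1): shoot | public | float
Result = "shoot public float"


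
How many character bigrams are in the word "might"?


Word: "might" (length 5)
Number of 2-grams = length - 2 + 1 = 5 - 2 + 1
= 4


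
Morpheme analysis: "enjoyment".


Word: "enjoyment"
Morphemes: en- / joy / -ment
Each morpheme carries meaning
= 3 morphemes


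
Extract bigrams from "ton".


Word: "ton" (length 3)
Number of bigrams = 3 - 2 + 1 = 2
  Position 0: "to"
  Position 1: "on"
Bigrams = "to", "on"


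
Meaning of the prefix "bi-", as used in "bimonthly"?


Prefix: bi-
Example: bimonthly (bi- + monthly)
Meaning = two


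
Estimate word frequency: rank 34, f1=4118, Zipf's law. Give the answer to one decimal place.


Zipf's law: f(r) = f(1) / r
f(1) = 4118
f(34) = 4118 / 34
= 121.1 occurrences


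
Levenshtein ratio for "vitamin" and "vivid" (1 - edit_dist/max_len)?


Word 1: "vitamin" (length 7)
Word 2: "vivid" (length 5)
One optimal edit sequence:
  1. keep 'v'
  2. keep 'i'
  3. delete 't'  (+1)
  4. delete 'a'  (+1)
  5. substitute 'm' -> 'v'  (+1)
  6. keep 'i'
  7. substitute 'n' -> 'd'  (+1)
Edit distance = 4
Max length = max(7, 5) = 7
Similarity = 1 - 4/7
= 0.4286


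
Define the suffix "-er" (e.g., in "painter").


Suffix: -er
As in: painter -> paint + -er
Meaning = one who / more


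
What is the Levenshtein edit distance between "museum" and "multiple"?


Word 1: "museum" (length 6)
Word 2: "multiple" (length 8)
One optimal edit sequence (insert/delete/substitute each cost 1):
  1. keep 'm'
  2. keep 'u'
  3. insert 'l'  (+1)
  4. insert 't'  (+1)
  5. substitute 's' -> 'i'  (+1)
  6. substitute 'e' -> 'p'  (+1)
  7. substitute 'u' -> 'l'  (+1)
  8. substitute 'm' -> 'e'  (+1)
Total edit operations: 6
Edit distance = 6


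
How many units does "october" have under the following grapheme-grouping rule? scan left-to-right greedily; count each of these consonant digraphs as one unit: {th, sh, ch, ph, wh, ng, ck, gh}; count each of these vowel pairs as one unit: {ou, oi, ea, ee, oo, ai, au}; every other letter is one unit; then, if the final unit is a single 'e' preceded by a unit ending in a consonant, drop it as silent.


Word: "october" (7 letters)
Left-to-right scan:
  [1] 'o' (letter)
  [2] 'c' (letter)
  [3] 't' (letter)
  [4] 'o' (letter)
  [5] 'b' (letter)
  [6] 'e' (letter)
  [7] 'r' (letter)
Units from scan: 7
Sound units = 7 units


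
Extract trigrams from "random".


Word: "random" (length 6)
Number of trigrams = 6 - 3 + 1 = 4
  Position 0: "ran"
  Position 1: "and"
  Position 2: "ndo"
  Position 3: "dom"
Trigrams = "ran", "and", "ndo", "dom"


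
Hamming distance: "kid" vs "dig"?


Comparing character by character (same length = 3):
  Pos 0: 'k' vs 'd' !=
  Pos 1: 'i' vs 'i' =
  Pos 2: 'd' vs 'g' !=
Hamming distance = 2


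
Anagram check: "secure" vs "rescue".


Word 1: "secure" → sorted: ceersu
Word 2: "rescue" → sorted: ceersu
Same letters? ceersu == ceersu
Anagram = Yes


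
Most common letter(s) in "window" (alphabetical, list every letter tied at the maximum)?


Word: "window"
Letter counts:
  'd': 1
  'i': 1
  'n': 1
  'o': 1
  'w': 2
Maximum count = 2
Most frequent = 'w' (2 times each)


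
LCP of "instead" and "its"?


Word 1: "instead"
Word 2: "its"
Comparing from start:
  Pos 0: 'i' == 'i'
  Pos 1: 'n' != 't' (stop)
LCP = "i" (length 1)


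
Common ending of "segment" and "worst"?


Word 1: "segment"
Word 2: "worst"
Comparing from end:
  Pos -1: 't' == 't'
  Pos -2: 'n' != 's' (stop)
LCS = "t" (length 1)


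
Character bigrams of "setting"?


Word: "setting" (length 7)
Number of bigrams = 7 - 2 + 1 = 6
  Position 0: "se"
  Position 1: "et"
  Position 2: "tt"
  Position 3: "ti"
  Position 4: "in"
  Position 5: "ng"
Bigrams = "se", "et", "tt", "ti", "in", "ng"


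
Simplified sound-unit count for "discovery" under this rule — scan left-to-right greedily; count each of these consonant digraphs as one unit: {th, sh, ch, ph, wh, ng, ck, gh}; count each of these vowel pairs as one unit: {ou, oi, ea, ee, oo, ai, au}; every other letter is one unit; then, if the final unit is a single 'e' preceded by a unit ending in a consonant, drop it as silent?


Word: "discovery" (9 letters)
Left-to-right scan:
  [1] 'd' (letter)
  [2] 'i' (letter)
  [3] 's' (letter)
  [4] 'c' (letter)
  [5] 'o' (letter)
  [6] 'v' (letter)
  [7] 'e' (letter)
  [8] 'r' (letter)
  [9] 'y' (letter)
Units from scan: 9
Sound units = 9 units


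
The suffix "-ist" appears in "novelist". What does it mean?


Suffix: -ist
Example: novelist = novel + -ist
Meaning = one who practices


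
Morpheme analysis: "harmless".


Word: "harmless"
Morphemes: harm / -less
Each morpheme carries meaning
= 2 morphemes


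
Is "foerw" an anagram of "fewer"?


Word 1: "fewer" → sorted: eefrw
Word 2: "foerw" → sorted: eforw
Same letters? eefrw != eforw
Anagram = No


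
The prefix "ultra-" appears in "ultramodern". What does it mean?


Prefix: ultra-
Example: ultramodern (ultra- + modern)
Meaning = beyond


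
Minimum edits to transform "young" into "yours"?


Word 1: "young" (length 5)
Word 2: "yours" (length 5)
One optimal edit sequence (insert/delete/substitute each cost 1):
  1. keep 'y'
  2. keep 'o'
  3. keep 'u'
  4. substitute 'n' -> 'r'  (+1)
  5. substitute 'g' -> 's'  (+1)
Total edit operations: 2
Edit distance = 2


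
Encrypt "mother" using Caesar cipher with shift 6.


Word: "mother"
Shift: 6
Each letter → (letter + shift) mod 26:
  'm' (12) + 6 = 18 → 's'
  'o' (14) + 6 = 20 → 'u'
  't' (19) + 6 = 25 → 'z'
  'h' (7) + 6 = 13 → 'n'
  'e' (4) + 6 = 10 → 'k'
  'r' (17) + 6 = 23 → 'x'
Result = "suznkx"


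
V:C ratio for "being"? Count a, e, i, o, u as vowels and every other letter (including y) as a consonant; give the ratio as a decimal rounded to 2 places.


Word: "being"
Vowels (a,e,i,o,u): 2
Consonants: 3
Ratio = 2/3
= 0.67


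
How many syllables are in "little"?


Word: "little"
Syllable breakdown: lit · tle
Counting: 2 parts
= 2 syllables


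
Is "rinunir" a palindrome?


Word: "rinunir"
Reversed: "rinunir"
Forward == Backward? rinunir == rinunir
Palindrome = Yes


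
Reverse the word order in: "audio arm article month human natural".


Original: "audio arm article month human natural"
Words (1..n): audio | arm | article | month | human | natural
Reversed (n..1): natural | human | month | article | arm | audio
Result = "natural human month article arm audio"


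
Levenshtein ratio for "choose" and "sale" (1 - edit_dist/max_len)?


Word 1: "choose" (length 6)
Word 2: "sale" (length 4)
One optimal edit sequence:
  1. delete 'c'  (+1)
  2. delete 'h'  (+1)
  3. substitute 'o' -> 's'  (+1)
  4. substitute 'o' -> 'a'  (+1)
  5. substitute 's' -> 'l'  (+1)
  6. keep 'e'
Edit distance = 5
Max length = max(6, 4) = 6
Similarity = 1 - 5/6
= 0.1667


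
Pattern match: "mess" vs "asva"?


Pattern of "mess": [0, 1, 2, 2]
Pattern of "asva": [0, 1, 2, 0]
Patterns do not match
Same pattern = No


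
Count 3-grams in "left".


Word: "left" (length 4)
Number of 3-grams = length - 3 + 1 = 4 - 3 + 1
= 2


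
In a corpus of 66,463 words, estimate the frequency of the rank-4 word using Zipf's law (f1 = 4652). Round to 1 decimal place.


Zipf's law: f(r) = f(1) / r
f(1) = 4652
f(4) = 4652 / 4
= 1163.0 occurrences


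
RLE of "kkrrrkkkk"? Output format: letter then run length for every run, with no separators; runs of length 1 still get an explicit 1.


String: "kkrrrkkkk"
Scanning for consecutive runs:
  'k' x 2
  'r' x 3
  'k' x 4
RLE = "k2r3k4"


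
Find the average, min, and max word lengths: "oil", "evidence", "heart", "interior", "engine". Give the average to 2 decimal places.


Lengths: "oil"=3, "evidence"=8, "heart"=5, "interior"=8, "engine"=6
Sum = 30, Count = 5
Average = 30/5 = 6.00
= avg=6.00, min=3, max=8


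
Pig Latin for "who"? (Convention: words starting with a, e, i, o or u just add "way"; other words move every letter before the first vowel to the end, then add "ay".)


Word: "who"
Starts with consonant(s) → move to end, add 'ay'
Consonant cluster: "wh"
Pig Latin = "owhay"


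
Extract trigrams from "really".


Word: "really" (length 6)
Number of trigrams = 6 - 3 + 1 = 4
  Position 0: "rea"
  Position 1: "eal"
  Position 2: "all"
  Position 3: "lly"
Trigrams = "rea", "eal", "all", "lly"


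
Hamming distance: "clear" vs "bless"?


Comparing character by character (same length = 5):
  Pos 0: 'c' vs 'b' !=
  Pos 1: 'l' vs 'l' =
  Pos 2: 'e' vs 'e' =
  Pos 3: 'a' vs 's' !=
  Pos 4: 'r' vs 's' !=
Hamming distance = 3


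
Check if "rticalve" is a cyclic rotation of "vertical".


Word: "vertical", Candidate: "rticalve"
Method: check if candidate is substring of word+word
"verticalvertical" contains "rticalve"? Yes
Is rotation = Yes


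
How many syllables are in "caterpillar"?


Word: "caterpillar"
Syllable breakdown: cat / er / pil / lar
Counting: 4 parts
= 4 syllables


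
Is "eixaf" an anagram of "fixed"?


Word 1: "fixed" → sorted: defix
Word 2: "eixaf" → sorted: aefix
Same letters? defix != aefix
Anagram = No


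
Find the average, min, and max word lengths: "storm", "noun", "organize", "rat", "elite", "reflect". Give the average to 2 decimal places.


Lengths: "storm"=5, "noun"=4, "organize"=8, "rat"=3, "elite"=5, "reflect"=7
Sum = 32, Count = 6
Average = 32/6 = 5.33
= avg=5.33, min=3, max=8


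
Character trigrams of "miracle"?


Word: "miracle" (length 7)
Number of trigrams = 7 - 3 + 1 = 5
  Position 0: "mir"
  Position 1: "ira"
  Position 2: "rac"
  Position 3: "acl"
  Position 4: "cle"
Trigrams = "mir", "ira", "rac", "acl", "cle"


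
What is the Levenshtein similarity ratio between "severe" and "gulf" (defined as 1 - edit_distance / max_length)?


Word 1: "severe" (length 6)
Word 2: "gulf" (length 4)
One optimal edit sequence:
  1. delete 's'  (+1)
  2. delete 'e'  (+1)
  3. substitute 'v' -> 'g'  (+1)
  4. substitute 'e' -> 'u'  (+1)
  5. substitute 'r' -> 'l'  (+1)
  6. substitute 'e' -> 'f'  (+1)
Edit distance = 6
Max length = max(6, 4) = 6
Similarity = 1 - 6/6
= 0.0000


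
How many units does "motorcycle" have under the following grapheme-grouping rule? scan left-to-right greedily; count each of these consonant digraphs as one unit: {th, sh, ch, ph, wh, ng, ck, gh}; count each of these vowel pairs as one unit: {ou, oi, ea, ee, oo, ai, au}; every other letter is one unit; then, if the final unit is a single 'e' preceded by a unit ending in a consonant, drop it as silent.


Word: "motorcycle" (10 letters)
Left-to-right scan:
  1. 'm' (letter)
  2. 'o' (letter)
  3. 't' (letter)
  4. 'o' (letter)
  5. 'r' (letter)
  6. 'c' (letter)
  7. 'y' (letter)
  8. 'c' (letter)
  9. 'l' (letter)
  10. 'e' (letter)
Units from scan: 10
Final unit is 'e' after a consonant -> drop as silent (-1)
Sound units = 9 units


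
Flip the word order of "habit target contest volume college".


Original: "habit target contest volume college"
Words (1..n): habit | target | contest | volume | college
Reversed (n..1): college | volume | contest | target | habit
Result = "college volume contest target habit"


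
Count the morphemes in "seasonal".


Word: "seasonal"
Morphemes: season + -al
Each morpheme carries meaning
= 2 morphemes


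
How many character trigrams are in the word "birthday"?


Word: "birthday" (length 8)
Number of 3-grams = length - 3 + 1 = 8 - 3 + 1
= 6


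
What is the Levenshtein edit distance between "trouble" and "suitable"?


Word 1: "trouble" (length 7)
Word 2: "suitable" (length 8)
One optimal edit sequence (insert/delete/substitute each cost 1):
  1. insert 's'  (+1)
  2. substitute 't' -> 'u'  (+1)
  3. substitute 'r' -> 'i'  (+1)
  4. substitute 'o' -> 't'  (+1)
  5. substitute 'u' -> 'a'  (+1)
  6. keep 'b'
  7. keep 'l'
  8. keep 'e'
Total edit operations: 5
Edit distance = 5


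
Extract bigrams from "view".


Word: "view" (length 4)
Number of bigrams = 4 - 2 + 1 = 3
  Position 0: "vi"
  Position 1: "ie"
  Position 2: "ew"
Bigrams = "vi", "ie", "ew"


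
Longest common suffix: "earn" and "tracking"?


Word 1: "earn"
Word 2: "tracking"
Comparing from end:
  Pos -1: 'n' != 'g' (stop)
LCS = "" (length 0)


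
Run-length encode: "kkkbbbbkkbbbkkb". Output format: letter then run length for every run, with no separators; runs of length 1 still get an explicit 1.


String: "kkkbbbbkkbbbkkb"
Scanning for consecutive runs:
  'k' x 3
  'b' x 4
  'k' x 2
  'b' x 3
  'k' x 2
  'b' x 1
RLE = "k3b4k2b3k2b1"


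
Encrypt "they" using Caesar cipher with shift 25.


Word: "they"
Shift: 25
Each letter → (letter + shift) mod 26:
  't' (19) + 25 = 18 → 's'
  'h' (7) + 25 = 6 → 'g'
  'e' (4) + 25 = 3 → 'd'
  'y' (24) + 25 = 23 → 'x'
Result = "sgdx"


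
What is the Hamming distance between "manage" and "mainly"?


Comparing character by character (same length = 6):
  Pos 0: 'm' vs 'm' =
  Pos 1: 'a' vs 'a' =
  Pos 2: 'n' vs 'i' !=
  Pos 3: 'a' vs 'n' !=
  Pos 4: 'g' vs 'l' !=
  Pos 5: 'e' vs 'y' !=
Hamming distance = 4


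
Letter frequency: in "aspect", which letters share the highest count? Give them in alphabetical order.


Word: "aspect"
Letter counts:
  'a': 1
  'c': 1
  'e': 1
  'p': 1
  's': 1
  't': 1
Maximum count = 1
Most frequent = 'a', 'c', 'e', 'p', 's', 't' (1 time each)


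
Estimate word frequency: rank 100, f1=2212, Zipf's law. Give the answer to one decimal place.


Zipf's law: f(r) = f(1) / r
f(1) = 2212
f(100) = 2212 / 100
= 22.1 occurrences


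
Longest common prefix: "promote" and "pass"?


Word 1: "promote"
Word 2: "pass"
Comparing from start:
  Pos 0: 'p' == 'p'
  Pos 1: 'r' != 'a' (stop)
LCP = "p" (length 1)


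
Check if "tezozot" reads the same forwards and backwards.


Word: "tezozot"
Reversed: "tozozet"
Forward == Backward? tezozot != tozozet
Palindrome = No


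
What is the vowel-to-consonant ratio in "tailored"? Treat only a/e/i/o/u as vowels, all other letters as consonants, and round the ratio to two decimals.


Word: "tailored"
Vowels (a,e,i,o,u): 4
Consonants: 4
Ratio = 4/4
= 1.00


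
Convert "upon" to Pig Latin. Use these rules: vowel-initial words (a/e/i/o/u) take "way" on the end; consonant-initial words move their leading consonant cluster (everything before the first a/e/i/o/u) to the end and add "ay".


Word: "upon"
Starts with vowel → add 'way'
Pig Latin = "uponway"


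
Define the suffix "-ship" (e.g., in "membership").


Suffix: -ship
As in: membership -> member + -ship
Meaning = state / position


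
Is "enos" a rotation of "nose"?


Word: "nose", Candidate: "enos"
Method: check if candidate is substring of word+word
"nosenose" contains "enos"? Yes
Is rotation = Yes


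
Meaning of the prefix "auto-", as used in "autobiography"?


Prefix: auto-
Example: autobiography = auto- + biography
Meaning = self


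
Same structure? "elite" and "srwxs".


Pattern of "elite": [0, 1, 2, 3, 0]
Pattern of "srwxs": [0, 1, 2, 3, 0]
Patterns match
Same pattern = Yes


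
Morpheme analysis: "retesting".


Word: "retesting"
Morphemes: re- + test + -ing
Each morpheme carries meaning
= 3 morphemes


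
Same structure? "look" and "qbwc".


Pattern of "look": [0, 1, 1, 2]
Pattern of "qbwc": [0, 1, 2, 3]
Patterns do not match
Same pattern = No


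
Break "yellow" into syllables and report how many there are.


Word: "yellow"
Syllable breakdown: yel · low
Counting: 2 parts
= 2 syllables


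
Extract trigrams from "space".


Word: "space" (length 5)
Number of trigrams = 5 - 3 + 1 = 3
  Position 0: "spa"
  Position 1: "pac"
  Position 2: "ace"
Trigrams = "spa", "pac", "ace"


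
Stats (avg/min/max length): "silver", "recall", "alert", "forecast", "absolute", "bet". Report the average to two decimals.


Lengths: "silver"=6, "recall"=6, "alert"=5, "forecast"=8, "absolute"=8, "bet"=3
Sum = 36, Count = 6
Average = 36/6 = 6.00
= avg=6.00, min=3, max=8


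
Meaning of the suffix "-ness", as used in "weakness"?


Suffix: -ness
As in: weakness -> weak + -ness
Meaning = state of being


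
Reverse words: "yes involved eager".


Original: "yes involved eager"
Words (1..n): yes | involved | eager
Reversed (n..1): eager | involved | yes
Result = "eager involved yes"


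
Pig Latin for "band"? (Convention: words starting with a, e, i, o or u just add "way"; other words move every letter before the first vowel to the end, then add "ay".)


Word: "band"
Starts with consonant(s) → move to end, add 'ay'
Consonant cluster: "b"
Pig Latin = "andbay"


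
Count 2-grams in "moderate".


Word: "moderate" (length 8)
Number of 2-grams = length - 2 + 1 = 8 - 2 + 1
= 7


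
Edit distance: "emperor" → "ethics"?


Word 1: "emperor" (length 7)
Word 2: "ethics" (length 6)
One optimal edit sequence (insert/delete/substitute each cost 1):
  1. keep 'e'
  2. delete 'm'  (+1)
  3. substitute 'p' -> 't'  (+1)
  4. substitute 'e' -> 'h'  (+1)
  5. substitute 'r' -> 'i'  (+1)
  6. substitute 'o' -> 'c'  (+1)
  7. substitute 'r' -> 's'  (+1)
Total edit operations: 6
Edit distance = 6


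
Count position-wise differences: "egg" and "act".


Comparing character by character (same length = 3):
  Pos 0: 'e' vs 'a' !=
  Pos 1: 'g' vs 'c' !=
  Pos 2: 'g' vs 't' !=
Hamming distance = 3


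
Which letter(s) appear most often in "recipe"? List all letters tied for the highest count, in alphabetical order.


Word: "recipe"
Letter counts:
  'c': 1
  'e': 2
  'i': 1
  'p': 1
  'r': 1
Maximum count = 2
Most frequent = 'e' (2 times each)


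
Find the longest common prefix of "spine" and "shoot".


Word 1: "spine"
Word 2: "shoot"
Comparing from start:
  Pos 0: 's' == 's'
  Pos 1: 'p' != 'h' (stop)
LCP = "s" (length 1)


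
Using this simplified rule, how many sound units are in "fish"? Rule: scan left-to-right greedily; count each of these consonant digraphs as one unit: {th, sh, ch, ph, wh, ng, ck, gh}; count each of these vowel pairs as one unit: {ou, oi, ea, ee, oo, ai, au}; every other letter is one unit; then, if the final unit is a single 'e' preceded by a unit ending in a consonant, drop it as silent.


Word: "fish" (4 letters)
Left-to-right scan:
  1. 'f' (letter)
  2. 'i' (letter)
  3. 'sh' (digraph)
Units from scan: 3
Sound units = 3 units


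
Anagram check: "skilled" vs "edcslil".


Word 1: "skilled" → sorted: deiklls
Word 2: "edcslil" → sorted: cdeills
Same letters? deiklls != cdeills
Anagram = No


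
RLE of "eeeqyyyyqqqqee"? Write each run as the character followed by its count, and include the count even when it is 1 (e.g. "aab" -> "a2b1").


String: "eeeqyyyyqqqqee"
Scanning for consecutive runs:
  'e' x 3
  'q' x 1
  'y' x 4
  'q' x 4
  'e' x 2
RLE = "e3q1y4q4e2"


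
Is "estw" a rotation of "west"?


Word: "west", Candidate: "estw"
Method: check if candidate is substring of word+word
"westwest" contains "estw"? Yes
Is rotation = Yes


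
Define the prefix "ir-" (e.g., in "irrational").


Prefix: ir-
As in: irrational -> ir- + rational
Meaning = not


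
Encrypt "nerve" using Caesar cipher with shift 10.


Word: "nerve"
Shift: 10
Each letter → (letter + shift) mod 26:
  'n' (13) + 10 = 23 → 'x'
  'e' (4) + 10 = 14 → 'o'
  'r' (17) + 10 = 1 → 'b'
  'v' (21) + 10 = 5 → 'f'
  'e' (4) + 10 = 14 → 'o'
Result = "xobfo"


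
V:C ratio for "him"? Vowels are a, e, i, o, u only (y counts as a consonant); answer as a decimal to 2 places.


Word: "him"
Vowels (a,e,i,o,u): 1
Consonants: 2
Ratio = 1/2
= 0.50


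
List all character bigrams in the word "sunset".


Word: "sunset" (length 6)
Number of bigrams = 6 - 2 + 1 = 5
  Position 0: "su"
  Position 1: "un"
  Position 2: "ns"
  Position 3: "se"
  Position 4: "et"
Bigrams = "su", "un", "ns", "se", "et"


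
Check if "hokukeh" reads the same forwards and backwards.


Word: "hokukeh"
Reversed: "hekukoh"
Forward == Backward? hokukeh != hekukoh
Palindrome = No


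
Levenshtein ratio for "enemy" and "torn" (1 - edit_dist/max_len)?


Word 1: "enemy" (length 5)
Word 2: "torn" (length 4)
One optimal edit sequence:
  1. delete 'e'  (+1)
  2. substitute 'n' -> 't'  (+1)
  3. substitute 'e' -> 'o'  (+1)
  4. substitute 'm' -> 'r'  (+1)
  5. substitute 'y' -> 'n'  (+1)
Edit distance = 5
Max length = max(5, 4) = 5
Similarity = 1 - 5/5
= 0.0000
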